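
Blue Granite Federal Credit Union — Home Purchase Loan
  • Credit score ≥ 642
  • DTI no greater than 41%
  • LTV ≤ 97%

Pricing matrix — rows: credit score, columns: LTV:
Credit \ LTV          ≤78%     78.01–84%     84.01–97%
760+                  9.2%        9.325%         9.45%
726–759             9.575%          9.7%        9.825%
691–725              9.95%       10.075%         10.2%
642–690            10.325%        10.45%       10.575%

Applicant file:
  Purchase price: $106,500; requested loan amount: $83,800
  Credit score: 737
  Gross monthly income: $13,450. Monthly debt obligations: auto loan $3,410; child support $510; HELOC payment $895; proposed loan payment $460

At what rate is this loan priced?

9.7%

Credit score 737 ≥ 642; Total monthly debts = (3,410 + 510 + 895 + 460) = 5,275. Debt-to-income = 5,275/13,450 = 39.2% — meets 41% limit
LTV: 83,800 ÷ 106,500 = 78.7%, within 97% cap
Row: 737 falls in 726–759. Column: 78.7% falls in 78.01–84%. Rate = 9.7%.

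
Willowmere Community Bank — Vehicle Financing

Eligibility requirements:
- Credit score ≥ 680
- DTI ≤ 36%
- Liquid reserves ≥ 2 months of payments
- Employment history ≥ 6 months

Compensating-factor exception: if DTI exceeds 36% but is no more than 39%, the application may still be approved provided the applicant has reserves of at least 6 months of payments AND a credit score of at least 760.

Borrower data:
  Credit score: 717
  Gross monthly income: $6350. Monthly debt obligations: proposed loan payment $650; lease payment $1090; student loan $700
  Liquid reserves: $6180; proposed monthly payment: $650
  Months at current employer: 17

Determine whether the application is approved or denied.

Credit score 717 ≥ 680 (meets base)
Total debts = (650 + 1,090 + 700) = 2,440. DTI: 2,440 ÷ 6,350 = 38.4%, over the 36% base limit.
Liquid reserves cover 6,180/650 = 9.5 months — ≥ 2 required
Employment 17 ≥ 6 months
DTI 38.4% is within the 36%–39% exception band; checking compensating factors.
Override check — reserves: 9.5 mo (ok); score: 717 (below 760).
Override conditions not both satisfied; exception does not apply.

Denied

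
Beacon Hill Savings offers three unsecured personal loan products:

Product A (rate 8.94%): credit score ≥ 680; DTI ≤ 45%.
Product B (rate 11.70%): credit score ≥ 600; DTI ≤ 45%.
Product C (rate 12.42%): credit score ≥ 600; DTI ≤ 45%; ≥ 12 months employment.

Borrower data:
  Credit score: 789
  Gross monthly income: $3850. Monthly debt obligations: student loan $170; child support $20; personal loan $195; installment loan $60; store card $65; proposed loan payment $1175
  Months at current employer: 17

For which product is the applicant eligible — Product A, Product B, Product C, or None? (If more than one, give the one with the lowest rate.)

Total debts = (170 + 20 + 195 + 60 + 65 + 1,175) = 1,685; DTI = 1,685/3,850 = 43.8%.
Product A: score 789 ≥ 680; DTI 43.8% ≤ 45% → qualifies.
Product B: score 789 ≥ 600; DTI 43.8% ≤ 45% → qualifies.
Product C: score 789 ≥ 600; DTI 43.8% ≤ 45%; employment 17 ≥ 12 mo → qualifies.
Qualifying: Product A, Product B, Product C. Lowest rate is 8.94% → Product A.

Product A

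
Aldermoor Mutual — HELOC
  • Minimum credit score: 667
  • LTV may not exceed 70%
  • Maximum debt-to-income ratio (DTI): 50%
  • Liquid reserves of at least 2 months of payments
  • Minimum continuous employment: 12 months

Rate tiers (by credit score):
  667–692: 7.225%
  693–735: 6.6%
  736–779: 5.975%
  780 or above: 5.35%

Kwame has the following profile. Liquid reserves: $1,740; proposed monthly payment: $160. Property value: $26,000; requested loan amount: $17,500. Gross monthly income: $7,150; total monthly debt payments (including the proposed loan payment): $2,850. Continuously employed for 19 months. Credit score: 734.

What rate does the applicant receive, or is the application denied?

Credit score 734 ≥ 667 (meets minimum)
Loan-to-value = 17,500/26,000 = 67.3% — pass (70% max)
Employment 19 ≥ 12 months
Reserves = 1,740/160 = 10.9 months ≥ 2
Debt-to-income = 2,850/7,150 = 39.9% — meets 50% limit
All requirements met. Score 734 falls in the 693–735 tier → 6.6%.

Approved at 6.6%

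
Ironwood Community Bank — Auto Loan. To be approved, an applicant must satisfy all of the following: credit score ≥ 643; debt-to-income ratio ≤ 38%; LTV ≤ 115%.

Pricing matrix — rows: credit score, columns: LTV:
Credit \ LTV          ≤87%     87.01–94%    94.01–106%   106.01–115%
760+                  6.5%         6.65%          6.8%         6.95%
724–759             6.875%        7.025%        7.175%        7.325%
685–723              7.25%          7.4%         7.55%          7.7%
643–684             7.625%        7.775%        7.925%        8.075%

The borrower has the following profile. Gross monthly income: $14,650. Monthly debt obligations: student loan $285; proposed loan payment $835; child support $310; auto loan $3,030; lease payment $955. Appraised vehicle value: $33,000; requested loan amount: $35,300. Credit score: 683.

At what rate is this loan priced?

Credit score 683 ≥ 643; Total monthly debts = (285 + 835 + 310 + 3,030 + 955) = 5,415. DTI = 5,415/14,650 = 37% ≤ 38%
LTV: 35,300 ÷ 33,000 = 107%, within 115% cap
Credit 683 → row 643–684; LTV 107% → column 106.01–115%. Grid cell → 8.075%.

8.075%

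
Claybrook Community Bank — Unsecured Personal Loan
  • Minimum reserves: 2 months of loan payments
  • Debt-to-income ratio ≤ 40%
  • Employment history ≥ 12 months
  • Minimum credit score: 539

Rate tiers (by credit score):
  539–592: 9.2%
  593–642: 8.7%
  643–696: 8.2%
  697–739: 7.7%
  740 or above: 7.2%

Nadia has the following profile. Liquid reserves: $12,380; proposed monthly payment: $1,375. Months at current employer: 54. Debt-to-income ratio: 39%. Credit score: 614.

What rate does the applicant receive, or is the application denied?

Credit score 614 ≥ 539 (meets minimum)
Reserves = 12,380/1,375 = 9.0 months ≥ 2
Debt-to-income 39% vs 40% cap — pass
Employment 54 ≥ 12 months
All requirements met. Score 614 falls in the 593–642 tier → 8.7%.

Approved at 8.7%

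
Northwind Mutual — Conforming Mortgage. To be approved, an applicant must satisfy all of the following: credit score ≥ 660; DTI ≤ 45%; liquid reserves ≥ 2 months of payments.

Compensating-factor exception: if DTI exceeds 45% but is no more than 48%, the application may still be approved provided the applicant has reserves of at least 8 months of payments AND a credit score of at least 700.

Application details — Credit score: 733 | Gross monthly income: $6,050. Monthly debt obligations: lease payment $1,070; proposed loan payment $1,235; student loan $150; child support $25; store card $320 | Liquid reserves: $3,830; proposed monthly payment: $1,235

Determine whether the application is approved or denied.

Denied

Credit score 733 ≥ 660 (meets base)
Total debts = (1,070 + 1,235 + 150 + 25 + 320) = 2,800. DTI = 2,800/6,050 = 46.3% > 45% — standard DTI limit exceeded.
Liquid reserves cover 3,830/1,235 = 3.1 months — ≥ 2 required
DTI 46.3% is within the 45%–48% exception band; checking compensating factors.
Override check — reserves: 3.1 mo (short of 8); score: 733 (ok).
Override conditions not both satisfied; exception does not apply.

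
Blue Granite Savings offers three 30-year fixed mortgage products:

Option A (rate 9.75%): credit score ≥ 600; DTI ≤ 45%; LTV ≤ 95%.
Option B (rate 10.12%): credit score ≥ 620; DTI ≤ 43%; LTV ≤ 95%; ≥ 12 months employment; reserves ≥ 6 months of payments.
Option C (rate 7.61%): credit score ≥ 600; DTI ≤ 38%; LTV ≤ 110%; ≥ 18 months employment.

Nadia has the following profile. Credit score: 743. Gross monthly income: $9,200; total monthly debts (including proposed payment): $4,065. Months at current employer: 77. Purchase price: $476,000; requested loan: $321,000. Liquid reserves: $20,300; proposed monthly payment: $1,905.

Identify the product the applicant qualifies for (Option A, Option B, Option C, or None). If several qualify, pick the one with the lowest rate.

Option A

DTI = 4,065/9,200 = 44.2%.
LTV = 321,000/476,000 = 67.4%.
Reserves = 20,300/1,905 = 10.7 months.
Option A: score 743 ≥ 600; DTI 44.2% ≤ 45%; LTV 67.4% ≤ 95% → qualifies.
Option B: score 743 ≥ 620; DTI 44.2% > 43%; LTV 67.4% ≤ 95%; employment 77 ≥ 12 mo; reserves 10.7 ≥ 6 mo → does not qualify.
Option C: score 743 ≥ 600; DTI 44.2% > 38%; LTV 67.4% ≤ 110%; employment 77 ≥ 18 mo → does not qualify.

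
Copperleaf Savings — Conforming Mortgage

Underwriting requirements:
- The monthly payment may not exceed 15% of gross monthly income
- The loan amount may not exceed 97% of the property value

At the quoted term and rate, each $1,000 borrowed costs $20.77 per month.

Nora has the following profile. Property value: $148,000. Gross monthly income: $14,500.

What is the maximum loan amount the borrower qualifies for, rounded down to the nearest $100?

Payment cap: 15% × $14,500 = $2,175/month.
At $20.77 per $1,000, that supports 2,175/20.77 × 1,000 ≈ $104,718 → $104,700.
LTV cap: 97% × $148,000 = $143,560 → $143,500.
Binding constraint: payment-to-income.

$104,700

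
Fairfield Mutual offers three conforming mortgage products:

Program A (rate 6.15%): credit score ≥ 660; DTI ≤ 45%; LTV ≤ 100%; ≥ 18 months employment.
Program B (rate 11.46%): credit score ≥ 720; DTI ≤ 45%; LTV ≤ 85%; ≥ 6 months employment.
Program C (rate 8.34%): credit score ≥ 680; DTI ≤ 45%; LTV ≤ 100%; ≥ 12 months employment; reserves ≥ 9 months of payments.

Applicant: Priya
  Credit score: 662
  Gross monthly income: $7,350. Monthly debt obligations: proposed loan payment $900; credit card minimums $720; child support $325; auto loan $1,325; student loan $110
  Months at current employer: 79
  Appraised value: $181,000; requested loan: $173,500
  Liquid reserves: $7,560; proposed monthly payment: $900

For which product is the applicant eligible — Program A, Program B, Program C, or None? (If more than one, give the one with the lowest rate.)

Total debts = (900 + 720 + 325 + 1,325 + 110) = 3,380; DTI = 3,380/7,350 = 46%.
LTV = 173,500/181,000 = 95.9%.
Reserves = 7,560/900 = 8.4 months.
Program A: score 662 ≥ 660; DTI 46% > 45%; LTV 95.9% ≤ 100%; employment 79 ≥ 18 mo → does not qualify.
Program B: score 662 < 720; DTI 46% > 45%; LTV 95.9% > 85%; employment 79 ≥ 6 mo → does not qualify.
Program C: score 662 < 680; DTI 46% > 45%; LTV 95.9% ≤ 100%; employment 79 ≥ 12 mo; reserves 8.4 < 9 mo → does not qualify.

None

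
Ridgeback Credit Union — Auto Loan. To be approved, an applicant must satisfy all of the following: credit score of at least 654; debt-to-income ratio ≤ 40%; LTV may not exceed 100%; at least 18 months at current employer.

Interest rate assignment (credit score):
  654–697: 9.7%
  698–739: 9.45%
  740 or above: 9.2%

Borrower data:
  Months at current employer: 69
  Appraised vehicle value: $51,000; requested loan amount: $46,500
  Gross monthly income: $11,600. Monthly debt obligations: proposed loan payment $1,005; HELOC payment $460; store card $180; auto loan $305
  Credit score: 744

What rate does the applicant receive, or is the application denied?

Approved at 9.2%

Credit score 744 ≥ 654 (meets minimum)
LTV = 46,500/51,000 = 91.2% ≤ 100%
Total monthly debts = (1,005 + 460 + 180 + 305) = 1,950. DTI = 1,950/11,600 = 16.8% ≤ 40%
Employment 69 ≥ 18 months
All requirements met. Score 744 falls in the 740 or above tier → 9.2%.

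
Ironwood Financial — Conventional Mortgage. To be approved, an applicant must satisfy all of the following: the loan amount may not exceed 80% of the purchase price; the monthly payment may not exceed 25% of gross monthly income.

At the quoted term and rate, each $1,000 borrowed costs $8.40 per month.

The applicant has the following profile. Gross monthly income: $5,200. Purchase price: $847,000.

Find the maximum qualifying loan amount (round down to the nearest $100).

$154,700

Payment cap: 25% × $5,200 = $1,300/month.
At $8.40 per $1,000, that supports 1,300/8.40 × 1,000 ≈ $154,761 → $154,700.
LTV cap: 80% × $847,000 = $677,600 → $677,600.
Binding constraint: payment-to-income.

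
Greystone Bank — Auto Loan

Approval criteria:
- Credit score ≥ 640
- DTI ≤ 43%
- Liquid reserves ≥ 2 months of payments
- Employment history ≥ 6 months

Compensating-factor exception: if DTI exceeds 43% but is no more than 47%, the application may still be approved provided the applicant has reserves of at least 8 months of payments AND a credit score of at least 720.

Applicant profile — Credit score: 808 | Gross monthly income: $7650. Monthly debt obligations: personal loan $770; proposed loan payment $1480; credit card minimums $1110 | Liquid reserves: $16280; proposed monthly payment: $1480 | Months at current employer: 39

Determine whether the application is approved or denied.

Approved

Credit score 808 ≥ 640 (meets base)
Total debts = (770 + 1,480 + 1,110) = 3,360. DTI: 3,360 ÷ 7,650 = 43.9%, over the 43% base limit.
Liquid reserves cover 16,280/1,480 = 11.0 months — ≥ 2 required
Employment 39 ≥ 6 months
DTI 43.9% is within the 43%–47% exception band; checking compensating factors.
Override check — reserves: 11.0 mo (ok); score: 808 (ok).
Both override conditions satisfied; DTI exception granted.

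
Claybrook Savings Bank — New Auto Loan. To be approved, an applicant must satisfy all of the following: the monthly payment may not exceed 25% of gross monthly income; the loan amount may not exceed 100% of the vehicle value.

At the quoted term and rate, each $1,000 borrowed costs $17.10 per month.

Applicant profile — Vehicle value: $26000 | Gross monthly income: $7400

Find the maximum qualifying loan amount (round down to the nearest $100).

Payment cap: 25% × $7,400 = $1,850/month.
At $17.10 per $1,000, that supports 1,850/17.10 × 1,000 ≈ $108,187 → $108,100.
LTV cap: 100% × $26,000 = $26,000 → $26,000.
Binding constraint: loan-to-value.

$26,000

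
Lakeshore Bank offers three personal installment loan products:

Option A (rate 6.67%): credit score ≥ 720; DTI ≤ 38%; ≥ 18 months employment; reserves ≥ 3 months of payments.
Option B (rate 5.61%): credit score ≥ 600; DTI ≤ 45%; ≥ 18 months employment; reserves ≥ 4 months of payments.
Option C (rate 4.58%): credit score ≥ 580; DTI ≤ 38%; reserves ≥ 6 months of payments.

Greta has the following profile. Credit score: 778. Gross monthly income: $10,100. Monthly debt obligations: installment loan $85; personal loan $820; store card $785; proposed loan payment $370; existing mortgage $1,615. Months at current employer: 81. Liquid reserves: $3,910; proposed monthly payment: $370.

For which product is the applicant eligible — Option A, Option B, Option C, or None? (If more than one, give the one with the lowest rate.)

Option C

Total debts = (85 + 820 + 785 + 370 + 1,615) = 3,675; DTI = 3,675/10,100 = 36.4%.
Reserves = 3,910/370 = 10.6 months.
Option A: score 778 ≥ 720; DTI 36.4% ≤ 38%; employment 81 ≥ 18 mo; reserves 10.6 ≥ 3 mo → qualifies.
Option B: score 778 ≥ 600; DTI 36.4% ≤ 45%; employment 81 ≥ 18 mo; reserves 10.6 ≥ 4 mo → qualifies.
Option C: score 778 ≥ 580; DTI 36.4% ≤ 38%; reserves 10.6 ≥ 6 mo → qualifies.
Qualifying: Option A, Option B, Option C. Lowest rate is 4.58% → Option C.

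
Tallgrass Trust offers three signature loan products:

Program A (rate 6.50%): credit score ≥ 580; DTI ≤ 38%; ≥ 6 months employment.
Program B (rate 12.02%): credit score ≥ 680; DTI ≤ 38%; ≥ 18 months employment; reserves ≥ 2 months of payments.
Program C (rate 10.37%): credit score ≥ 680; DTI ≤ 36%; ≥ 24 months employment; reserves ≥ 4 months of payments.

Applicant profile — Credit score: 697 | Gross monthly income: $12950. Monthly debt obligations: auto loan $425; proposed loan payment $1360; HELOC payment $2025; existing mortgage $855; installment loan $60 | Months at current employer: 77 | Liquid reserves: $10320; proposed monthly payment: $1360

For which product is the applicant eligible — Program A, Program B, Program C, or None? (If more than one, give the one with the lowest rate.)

Program A

Total debts = (425 + 1,360 + 2,025 + 855 + 60) = 4,725; DTI = 4,725/12,950 = 36.5%.
Reserves = 10,320/1,360 = 7.6 months.
Program A: score 697 ≥ 580; DTI 36.5% ≤ 38%; employment 77 ≥ 6 mo → qualifies.
Program B: score 697 ≥ 680; DTI 36.5% ≤ 38%; employment 77 ≥ 18 mo; reserves 7.6 ≥ 2 mo → qualifies.
Program C: score 697 ≥ 680; DTI 36.5% > 36%; employment 77 ≥ 24 mo; reserves 7.6 ≥ 4 mo → does not qualify.
Qualifying: Program A, Program B. Lowest rate is 6.50% → Program A.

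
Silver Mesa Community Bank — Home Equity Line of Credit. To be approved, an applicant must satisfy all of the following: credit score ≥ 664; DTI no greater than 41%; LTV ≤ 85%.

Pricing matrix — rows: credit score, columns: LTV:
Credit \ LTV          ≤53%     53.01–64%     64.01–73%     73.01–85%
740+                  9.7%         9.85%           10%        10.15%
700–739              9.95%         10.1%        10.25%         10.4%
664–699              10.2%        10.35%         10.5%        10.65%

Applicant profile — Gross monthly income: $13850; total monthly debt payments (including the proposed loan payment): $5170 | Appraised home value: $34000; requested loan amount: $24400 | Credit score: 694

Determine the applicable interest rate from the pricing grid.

Credit score 694 ≥ 664; DTI = 5,170/13,850 = 37.3% ≤ 41%
LTV = 24,400/34,000 = 71.8% ≤ 85%
Credit 694 → row 664–699; LTV 71.8% → column 64.01–73%. Grid cell → 10.5%.

10.5%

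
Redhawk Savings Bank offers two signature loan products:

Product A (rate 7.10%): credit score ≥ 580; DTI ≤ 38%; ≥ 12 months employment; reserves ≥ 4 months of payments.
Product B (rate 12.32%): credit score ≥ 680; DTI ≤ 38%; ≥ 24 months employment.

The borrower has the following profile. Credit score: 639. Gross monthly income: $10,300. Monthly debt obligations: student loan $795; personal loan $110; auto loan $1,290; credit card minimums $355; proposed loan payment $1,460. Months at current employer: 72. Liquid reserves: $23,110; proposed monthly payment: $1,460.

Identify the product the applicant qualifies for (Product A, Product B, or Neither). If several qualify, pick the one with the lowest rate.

Neither

Total debts = (795 + 110 + 1,290 + 355 + 1,460) = 4,010; DTI = 4,010/10,300 = 38.9%.
Reserves = 23,110/1,460 = 15.8 months.
Product A: score 639 ≥ 580; DTI 38.9% > 38%; employment 72 ≥ 12 mo; reserves 15.8 ≥ 4 mo → does not qualify.
Product B: score 639 < 680; DTI 38.9% > 38%; employment 72 ≥ 24 mo → does not qualify.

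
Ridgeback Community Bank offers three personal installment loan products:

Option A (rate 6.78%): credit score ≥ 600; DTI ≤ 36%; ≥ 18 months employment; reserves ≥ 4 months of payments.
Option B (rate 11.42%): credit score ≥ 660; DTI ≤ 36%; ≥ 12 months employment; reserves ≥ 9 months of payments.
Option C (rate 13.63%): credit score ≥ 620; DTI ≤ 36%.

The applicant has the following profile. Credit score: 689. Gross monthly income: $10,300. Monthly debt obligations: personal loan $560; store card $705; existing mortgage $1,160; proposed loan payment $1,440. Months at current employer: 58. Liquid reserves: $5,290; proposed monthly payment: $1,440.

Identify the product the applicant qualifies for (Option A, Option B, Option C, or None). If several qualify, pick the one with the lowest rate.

None

Total debts = (560 + 705 + 1,160 + 1,440) = 3,865; DTI = 3,865/10,300 = 37.5%.
Reserves = 5,290/1,440 = 3.7 months.
Option A: score 689 ≥ 600; DTI 37.5% > 36%; employment 58 ≥ 18 mo; reserves 3.7 < 4 mo → does not qualify.
Option B: score 689 ≥ 660; DTI 37.5% > 36%; employment 58 ≥ 12 mo; reserves 3.7 < 9 mo → does not qualify.
Option C: score 689 ≥ 620; DTI 37.5% > 36% → does not qualify.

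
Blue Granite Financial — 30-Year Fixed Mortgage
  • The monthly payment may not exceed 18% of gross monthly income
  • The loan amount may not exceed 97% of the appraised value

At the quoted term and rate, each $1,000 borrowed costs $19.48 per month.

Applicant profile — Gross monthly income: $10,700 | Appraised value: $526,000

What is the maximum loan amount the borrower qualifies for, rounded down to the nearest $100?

$98,800

Payment cap: 18% × $10,700 = $1,926/month.
At $19.48 per $1,000, that supports 1,926/19.48 × 1,000 ≈ $98,870 → $98,800.
LTV cap: 97% × $526,000 = $510,220 → $510,200.
Binding constraint: payment-to-income.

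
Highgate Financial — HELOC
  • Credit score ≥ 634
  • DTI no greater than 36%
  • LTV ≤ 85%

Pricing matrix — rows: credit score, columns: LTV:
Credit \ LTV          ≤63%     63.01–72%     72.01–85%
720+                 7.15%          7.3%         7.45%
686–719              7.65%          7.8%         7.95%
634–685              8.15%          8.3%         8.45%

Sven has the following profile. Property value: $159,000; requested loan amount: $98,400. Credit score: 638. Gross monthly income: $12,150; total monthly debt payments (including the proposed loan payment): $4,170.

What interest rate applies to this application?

8.15%

Credit score 638 ≥ 634; DTI = 4,170/12,150 = 34.3% ≤ 36%
Loan-to-value = 98,400/159,000 = 61.9% — pass (85% max)
Credit 638 → row 634–685; LTV 61.9% → column ≤63%. Grid cell → 8.15%.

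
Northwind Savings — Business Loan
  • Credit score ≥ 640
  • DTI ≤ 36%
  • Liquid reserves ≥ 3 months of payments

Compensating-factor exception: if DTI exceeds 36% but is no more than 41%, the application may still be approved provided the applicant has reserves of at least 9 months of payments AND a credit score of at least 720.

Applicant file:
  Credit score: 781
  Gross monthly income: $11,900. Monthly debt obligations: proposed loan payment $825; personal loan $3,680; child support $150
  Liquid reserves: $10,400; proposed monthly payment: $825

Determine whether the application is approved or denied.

Credit score 781 ≥ 640 (meets base)
Total debts = (825 + 3,680 + 150) = 4,655. DTI: 4,655 ÷ 11,900 = 39.1%, over the 36% base limit.
Reserves = 10,400/825 = 12.6 months ≥ 3
DTI 39.1% is within the 36%–41% exception band; checking compensating factors.
Override check — reserves: 12.6 mo (ok); score: 781 (ok).
Both compensating conditions met → exception applies.

Approved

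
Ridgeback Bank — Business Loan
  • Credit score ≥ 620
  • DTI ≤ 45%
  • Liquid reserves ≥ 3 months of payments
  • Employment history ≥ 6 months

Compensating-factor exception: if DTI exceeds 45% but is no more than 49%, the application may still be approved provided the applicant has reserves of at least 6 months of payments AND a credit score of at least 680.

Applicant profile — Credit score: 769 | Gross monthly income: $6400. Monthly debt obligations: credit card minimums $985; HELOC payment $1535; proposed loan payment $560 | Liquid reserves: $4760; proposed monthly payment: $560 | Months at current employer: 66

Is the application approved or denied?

Approved

Credit score 769 ≥ 620 (meets base)
Total debts = (985 + 1,535 + 560) = 3,080. DTI = 3,080/6,400 = 48.1% > 45% — standard DTI limit exceeded.
Liquid reserves cover 4,760/560 = 8.5 months — ≥ 3 required
Employment 66 ≥ 6 months
48.1% falls in the override range (45%–49%), so the compensating-factor test applies.
Override check — reserves: 8.5 mo (ok); score: 769 (ok).
Both override conditions satisfied; DTI exception granted.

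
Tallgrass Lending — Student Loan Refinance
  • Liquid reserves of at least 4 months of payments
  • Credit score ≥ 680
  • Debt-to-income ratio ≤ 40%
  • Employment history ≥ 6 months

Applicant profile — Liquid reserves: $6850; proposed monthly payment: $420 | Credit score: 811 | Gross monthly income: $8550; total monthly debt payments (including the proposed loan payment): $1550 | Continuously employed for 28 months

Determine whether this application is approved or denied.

Approved

Liquid reserves cover 6,850/420 = 16.3 months — ≥ 4 required
Credit score 811 ≥ 680 (meets)
DTI: 1,550 ÷ 8,550 = 18.1%, within the 40% cap
Employment 28 ≥ 6 months
All criteria satisfied.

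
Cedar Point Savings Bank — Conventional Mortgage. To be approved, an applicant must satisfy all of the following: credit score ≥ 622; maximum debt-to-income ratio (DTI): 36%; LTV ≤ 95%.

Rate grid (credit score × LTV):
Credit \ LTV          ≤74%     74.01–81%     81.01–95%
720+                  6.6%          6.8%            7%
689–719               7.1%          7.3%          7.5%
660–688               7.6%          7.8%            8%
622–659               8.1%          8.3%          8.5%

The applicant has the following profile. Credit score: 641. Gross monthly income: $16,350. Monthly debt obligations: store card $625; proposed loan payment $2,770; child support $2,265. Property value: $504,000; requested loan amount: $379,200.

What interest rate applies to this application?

8.3%

Credit score 641 ≥ 622; Total monthly debts = (625 + 2,770 + 2,265) = 5,660. Debt-to-income = 5,660/16,350 = 34.6% — meets 36% limit
LTV = 379,200/504,000 = 75.2% ≤ 95%
Credit 641 → row 622–659; LTV 75.2% → column 74.01–81%. Grid cell → 8.3%.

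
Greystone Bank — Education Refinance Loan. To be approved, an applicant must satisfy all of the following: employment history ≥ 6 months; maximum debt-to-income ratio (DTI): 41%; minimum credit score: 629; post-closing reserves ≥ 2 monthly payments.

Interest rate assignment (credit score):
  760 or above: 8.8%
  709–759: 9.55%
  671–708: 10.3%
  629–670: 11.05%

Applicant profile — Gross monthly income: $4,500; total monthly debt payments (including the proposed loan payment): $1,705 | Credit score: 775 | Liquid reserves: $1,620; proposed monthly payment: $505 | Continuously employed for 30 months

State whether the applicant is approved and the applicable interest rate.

Approved at 8.8%

Credit score 775 ≥ 629 (meets minimum)
Liquid reserves cover 1,620/505 = 3.2 months — ≥ 2 required
Debt-to-income = 1,705/4,500 = 37.9% — meets 41% limit
Employment 30 ≥ 6 months
All requirements met. Score 775 falls in the 760 or above tier → 8.8%.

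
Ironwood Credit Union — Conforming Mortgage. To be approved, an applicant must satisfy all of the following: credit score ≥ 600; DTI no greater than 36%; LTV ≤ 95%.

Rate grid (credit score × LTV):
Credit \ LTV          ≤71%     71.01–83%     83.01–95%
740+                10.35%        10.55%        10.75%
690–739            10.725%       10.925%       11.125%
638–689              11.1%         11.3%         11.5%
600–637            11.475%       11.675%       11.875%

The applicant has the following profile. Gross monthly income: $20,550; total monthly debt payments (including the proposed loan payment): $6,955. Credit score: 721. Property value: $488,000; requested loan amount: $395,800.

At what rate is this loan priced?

10.925%

Credit score 721 ≥ 600; DTI: 6,955 ÷ 20,550 = 33.8%, within the 36% cap
LTV: 395,800 ÷ 488,000 = 81.1%, within 95% cap
Row: 721 falls in 690–739. Column: 81.1% falls in 71.01–83%. Rate = 10.925%.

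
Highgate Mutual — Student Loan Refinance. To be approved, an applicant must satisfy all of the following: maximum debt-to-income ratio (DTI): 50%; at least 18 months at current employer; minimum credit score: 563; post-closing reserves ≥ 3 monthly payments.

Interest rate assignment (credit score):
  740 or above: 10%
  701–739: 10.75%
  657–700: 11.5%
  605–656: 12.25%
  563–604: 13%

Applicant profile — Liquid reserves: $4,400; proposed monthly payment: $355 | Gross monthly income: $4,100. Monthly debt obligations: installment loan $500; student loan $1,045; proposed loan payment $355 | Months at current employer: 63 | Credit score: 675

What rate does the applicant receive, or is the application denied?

Credit score 675 ≥ 563 (meets minimum)
Total monthly debts = (500 + 1,045 + 355) = 1,900. Debt-to-income = 1,900/4,100 = 46.3% — meets 50% limit
Employment 63 ≥ 18 months
Reserves = 4,400/355 = 12.4 months ≥ 3
All requirements met. Score 675 falls in the 657–700 tier → 11.5%.

Approved at 11.5%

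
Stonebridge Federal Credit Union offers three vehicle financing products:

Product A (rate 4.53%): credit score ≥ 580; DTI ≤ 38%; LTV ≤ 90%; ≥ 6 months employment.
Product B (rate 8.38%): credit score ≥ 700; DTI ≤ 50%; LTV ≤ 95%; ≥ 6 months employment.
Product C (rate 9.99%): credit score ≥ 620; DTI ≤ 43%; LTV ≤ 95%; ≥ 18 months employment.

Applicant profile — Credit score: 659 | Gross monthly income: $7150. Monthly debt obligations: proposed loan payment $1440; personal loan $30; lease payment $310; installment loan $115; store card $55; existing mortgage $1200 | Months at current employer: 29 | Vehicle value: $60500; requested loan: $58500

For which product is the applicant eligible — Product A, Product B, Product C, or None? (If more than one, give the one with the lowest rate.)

None

Total debts = (1,440 + 30 + 310 + 115 + 55 + 1,200) = 3,150; DTI = 3,150/7,150 = 44.1%.
LTV = 58,500/60,500 = 96.7%.
Product A: score 659 ≥ 580; DTI 44.1% > 38%; LTV 96.7% > 90%; employment 29 ≥ 6 mo → does not qualify.
Product B: score 659 < 700; DTI 44.1% ≤ 50%; LTV 96.7% > 95%; employment 29 ≥ 6 mo → does not qualify.
Product C: score 659 ≥ 620; DTI 44.1% > 43%; LTV 96.7% > 95%; employment 29 ≥ 18 mo → does not qualify.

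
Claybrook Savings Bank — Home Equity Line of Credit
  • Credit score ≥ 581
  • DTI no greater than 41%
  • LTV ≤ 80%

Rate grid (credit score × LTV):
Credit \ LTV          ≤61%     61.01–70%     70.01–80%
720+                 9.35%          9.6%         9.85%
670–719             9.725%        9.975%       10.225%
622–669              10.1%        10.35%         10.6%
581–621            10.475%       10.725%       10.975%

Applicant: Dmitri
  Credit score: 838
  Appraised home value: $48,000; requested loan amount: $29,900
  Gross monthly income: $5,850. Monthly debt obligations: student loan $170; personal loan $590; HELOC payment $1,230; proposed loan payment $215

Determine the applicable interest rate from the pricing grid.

9.6%

Credit score 838 ≥ 581; Total monthly debts = (170 + 590 + 1,230 + 215) = 2,205. DTI = 2,205/5,850 = 37.7% ≤ 41%
LTV: 29,900 ÷ 48,000 = 62.3%, within 80% cap
Row: 838 falls in 720+. Column: 62.3% falls in 61.01–70%. Rate = 9.6%.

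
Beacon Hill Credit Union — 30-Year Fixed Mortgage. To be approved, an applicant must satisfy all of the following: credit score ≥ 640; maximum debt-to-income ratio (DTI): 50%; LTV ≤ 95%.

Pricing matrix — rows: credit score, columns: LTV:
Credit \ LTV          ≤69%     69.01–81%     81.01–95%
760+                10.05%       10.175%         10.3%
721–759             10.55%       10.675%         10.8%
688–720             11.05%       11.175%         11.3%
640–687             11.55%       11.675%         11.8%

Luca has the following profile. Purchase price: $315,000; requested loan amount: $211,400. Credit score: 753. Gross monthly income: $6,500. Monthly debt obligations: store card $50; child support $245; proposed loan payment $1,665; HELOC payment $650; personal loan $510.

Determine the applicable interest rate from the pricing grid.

Credit score 753 ≥ 640; Total monthly debts = (50 + 245 + 1,665 + 650 + 510) = 3,120. DTI: 3,120 ÷ 6,500 = 48%, within the 50% cap
Loan-to-value = 211,400/315,000 = 67.1% — pass (95% max)
Row: 753 falls in 721–759. Column: 67.1% falls in ≤69%. Rate = 10.55%.

10.55%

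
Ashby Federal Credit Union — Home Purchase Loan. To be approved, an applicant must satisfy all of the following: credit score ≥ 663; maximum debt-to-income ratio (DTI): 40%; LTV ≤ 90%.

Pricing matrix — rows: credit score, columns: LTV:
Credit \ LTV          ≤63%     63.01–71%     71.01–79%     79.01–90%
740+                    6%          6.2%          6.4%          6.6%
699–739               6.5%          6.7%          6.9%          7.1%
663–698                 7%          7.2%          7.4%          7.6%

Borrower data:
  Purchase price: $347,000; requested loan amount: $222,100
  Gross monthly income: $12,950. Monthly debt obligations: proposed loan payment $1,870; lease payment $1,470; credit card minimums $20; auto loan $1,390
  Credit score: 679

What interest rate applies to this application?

Credit score 679 ≥ 663; Total monthly debts = (1,870 + 1,470 + 20 + 1,390) = 4,750. Debt-to-income = 4,750/12,950 = 36.7% — meets 40% limit
LTV = 222,100/347,000 = 64% ≤ 90%
Credit 679 → row 663–698; LTV 64% → column 63.01–71%. Grid cell → 7.2%.

7.2%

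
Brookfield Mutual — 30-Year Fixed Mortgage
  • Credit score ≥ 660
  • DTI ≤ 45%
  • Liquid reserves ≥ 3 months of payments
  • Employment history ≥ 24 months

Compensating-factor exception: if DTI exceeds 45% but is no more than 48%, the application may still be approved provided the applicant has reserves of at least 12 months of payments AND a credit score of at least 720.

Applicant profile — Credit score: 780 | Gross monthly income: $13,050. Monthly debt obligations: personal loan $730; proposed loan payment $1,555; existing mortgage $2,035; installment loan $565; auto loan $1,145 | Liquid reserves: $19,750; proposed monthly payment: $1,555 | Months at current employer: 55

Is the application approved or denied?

Credit score 780 ≥ 660 (meets base)
Total debts = (730 + 1,555 + 2,035 + 565 + 1,145) = 6,030. DTI = 6,030/13,050 = 46.2% > 45% — standard DTI limit exceeded.
Liquid reserves cover 19,750/1,555 = 12.7 months — ≥ 3 required
Employment 55 ≥ 24 months
DTI 46.2% is within the 45%–48% exception band; checking compensating factors.
Reserves 12.7 ≥ 12 months; credit score 780 ≥ 720.
Both compensating conditions met → exception applies.

Approved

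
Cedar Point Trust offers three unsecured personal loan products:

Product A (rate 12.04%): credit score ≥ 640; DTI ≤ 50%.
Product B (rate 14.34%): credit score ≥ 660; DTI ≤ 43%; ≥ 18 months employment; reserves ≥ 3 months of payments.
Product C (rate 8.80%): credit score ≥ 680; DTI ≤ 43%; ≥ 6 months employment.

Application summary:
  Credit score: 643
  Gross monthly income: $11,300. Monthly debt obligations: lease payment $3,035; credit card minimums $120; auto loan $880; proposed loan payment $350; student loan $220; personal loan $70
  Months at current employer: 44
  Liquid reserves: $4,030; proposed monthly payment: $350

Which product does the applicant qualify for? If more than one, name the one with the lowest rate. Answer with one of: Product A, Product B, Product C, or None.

Product A

Total debts = (3,035 + 120 + 880 + 350 + 220 + 70) = 4,675; DTI = 4,675/11,300 = 41.4%.
Reserves = 4,030/350 = 11.5 months.
Product A: score 643 ≥ 640; DTI 41.4% ≤ 50% → qualifies.
Product B: score 643 < 660; DTI 41.4% ≤ 43%; employment 44 ≥ 18 mo; reserves 11.5 ≥ 3 mo → does not qualify.
Product C: score 643 < 680; DTI 41.4% ≤ 43%; employment 44 ≥ 6 mo → does not qualify.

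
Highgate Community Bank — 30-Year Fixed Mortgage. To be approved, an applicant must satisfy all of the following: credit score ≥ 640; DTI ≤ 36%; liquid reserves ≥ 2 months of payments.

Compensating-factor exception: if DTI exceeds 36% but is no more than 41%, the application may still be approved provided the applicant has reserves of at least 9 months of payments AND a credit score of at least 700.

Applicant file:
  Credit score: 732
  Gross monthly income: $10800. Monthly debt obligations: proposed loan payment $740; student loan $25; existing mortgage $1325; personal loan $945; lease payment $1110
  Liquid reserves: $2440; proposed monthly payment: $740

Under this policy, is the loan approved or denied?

Denied

Credit score 732 ≥ 640 (meets base)
Total debts = (740 + 25 + 1,325 + 945 + 1,110) = 4,145. DTI = 4,145/10,800 = 38.4% > 36% — standard DTI limit exceeded.
Reserves: 2,440 ÷ 740 = 3.3 months (meets 2-month minimum)
DTI 38.4% is within the 36%–41% exception band; checking compensating factors.
Override check — reserves: 3.3 mo (short of 9); score: 732 (ok).
Override conditions not both satisfied; exception does not apply.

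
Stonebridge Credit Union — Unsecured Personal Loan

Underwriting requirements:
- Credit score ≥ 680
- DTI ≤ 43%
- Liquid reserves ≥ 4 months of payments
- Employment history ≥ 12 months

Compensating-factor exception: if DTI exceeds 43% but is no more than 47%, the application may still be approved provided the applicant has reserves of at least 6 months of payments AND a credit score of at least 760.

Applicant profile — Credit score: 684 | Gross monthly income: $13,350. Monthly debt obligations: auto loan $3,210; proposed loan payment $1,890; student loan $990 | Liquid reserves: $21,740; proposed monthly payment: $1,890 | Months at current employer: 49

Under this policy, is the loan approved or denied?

Credit score 684 ≥ 680 (meets base)
Total debts = (3,210 + 1,890 + 990) = 6,090. DTI = 6,090/13,350 = 45.6% > 43% — standard DTI limit exceeded.
Reserves = 21,740/1,890 = 11.5 months ≥ 4
Employment 49 ≥ 12 months
45.6% falls in the override range (43%–47%), so the compensating-factor test applies.
Override check — reserves: 11.5 mo (ok); score: 684 (below 760).
Override conditions not both satisfied; exception does not apply.

Denied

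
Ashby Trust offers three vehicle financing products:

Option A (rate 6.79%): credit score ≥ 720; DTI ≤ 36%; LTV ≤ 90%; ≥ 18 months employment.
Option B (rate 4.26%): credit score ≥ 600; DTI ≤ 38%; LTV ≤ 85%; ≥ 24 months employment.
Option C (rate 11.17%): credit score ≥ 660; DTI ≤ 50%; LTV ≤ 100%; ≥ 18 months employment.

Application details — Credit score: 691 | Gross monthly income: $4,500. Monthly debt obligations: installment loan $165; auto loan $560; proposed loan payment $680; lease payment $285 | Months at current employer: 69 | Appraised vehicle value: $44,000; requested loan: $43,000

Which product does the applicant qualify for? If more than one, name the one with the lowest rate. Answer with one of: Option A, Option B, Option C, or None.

Option C

Total debts = (165 + 560 + 680 + 285) = 1,690; DTI = 1,690/4,500 = 37.6%.
LTV = 43,000/44,000 = 97.7%.
Option A: score 691 < 720; DTI 37.6% > 36%; LTV 97.7% > 90%; employment 69 ≥ 18 mo → does not qualify.
Option B: score 691 ≥ 600; DTI 37.6% ≤ 38%; LTV 97.7% > 85%; employment 69 ≥ 24 mo → does not qualify.
Option C: score 691 ≥ 660; DTI 37.6% ≤ 50%; LTV 97.7% ≤ 100%; employment 69 ≥ 18 mo → qualifies.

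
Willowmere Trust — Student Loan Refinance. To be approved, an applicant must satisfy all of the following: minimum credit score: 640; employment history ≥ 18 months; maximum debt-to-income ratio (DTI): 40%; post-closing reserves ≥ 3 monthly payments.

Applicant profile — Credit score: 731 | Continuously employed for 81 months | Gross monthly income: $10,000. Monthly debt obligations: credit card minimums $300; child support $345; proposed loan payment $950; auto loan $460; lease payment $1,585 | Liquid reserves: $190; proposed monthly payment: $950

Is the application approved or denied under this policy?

Credit score 731 ≥ 640 (meets)
Employment 81 ≥ 18 months
Total monthly debts = (300 + 345 + 950 + 460 + 1,585) = 3,640. DTI: 3,640 ÷ 10,000 = 36.4%, within the 40% cap
Reserves = 190/950 = 0.2 months < 3
Fails on reserves.

Denied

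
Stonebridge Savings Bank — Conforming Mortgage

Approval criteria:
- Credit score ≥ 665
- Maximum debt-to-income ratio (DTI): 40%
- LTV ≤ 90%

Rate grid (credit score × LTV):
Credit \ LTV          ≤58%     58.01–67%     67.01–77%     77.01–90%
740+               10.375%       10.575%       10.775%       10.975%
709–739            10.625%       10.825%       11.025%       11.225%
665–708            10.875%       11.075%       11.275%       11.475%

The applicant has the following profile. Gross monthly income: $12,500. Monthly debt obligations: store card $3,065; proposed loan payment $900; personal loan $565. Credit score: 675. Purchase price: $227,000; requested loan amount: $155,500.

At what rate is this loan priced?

Credit score 675 ≥ 665; Total monthly debts = (3,065 + 900 + 565) = 4,530. DTI: 4,530 ÷ 12,500 = 36.2%, within the 40% cap
LTV = 155,500/227,000 = 68.5% ≤ 90%
Credit 675 → row 665–708; LTV 68.5% → column 67.01–77%. Grid cell → 11.275%.

11.275%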